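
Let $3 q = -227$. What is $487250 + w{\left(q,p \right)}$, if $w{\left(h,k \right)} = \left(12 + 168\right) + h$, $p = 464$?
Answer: $\frac{1462063}{3} \approx 4.8735 \cdot 10^{5}$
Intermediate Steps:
$q = - \frac{227}{3}$ ($q = \frac{1}{3} \left(-227\right) = - \frac{227}{3} \approx -75.667$)
$w{\left(h,k \right)} = 180 + h$
$487250 + w{\left(q,p \right)} = 487250 + \left(180 - \frac{227}{3}\right) = 487250 + \frac{313}{3} = \frac{1462063}{3}$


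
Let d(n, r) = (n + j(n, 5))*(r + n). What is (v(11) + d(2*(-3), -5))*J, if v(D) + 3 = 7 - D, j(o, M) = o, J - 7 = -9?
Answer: -250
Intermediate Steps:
J = -2 (J = 7 - 9 = -2)
v(D) = 4 - D (v(D) = -3 + (7 - D) = 4 - D)
d(n, r) = 2*n*(n + r) (d(n, r) = (n + n)*(r + n) = (2*n)*(n + r) = 2*n*(n + r))
(v(11) + d(2*(-3), -5))*J = ((4 - 1*11) + 2*(2*(-3))*(2*(-3) - 5))*(-2) = ((4 - 11) + 2*(-6)*(-6 - 5))*(-2) = (-7 + 2*(-6)*(-11))*(-2) = (-7 + 132)*(-2) = 125*(-2) = -250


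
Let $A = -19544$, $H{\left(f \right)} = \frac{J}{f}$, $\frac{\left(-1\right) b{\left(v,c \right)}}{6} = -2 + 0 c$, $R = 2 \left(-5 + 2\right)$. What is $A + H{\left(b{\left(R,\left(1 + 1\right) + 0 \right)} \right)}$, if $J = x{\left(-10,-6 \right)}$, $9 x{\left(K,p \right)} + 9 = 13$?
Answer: $- \frac{527687}{27} \approx -19544.0$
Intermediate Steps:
$x{\left(K,p \right)} = \frac{4}{9}$ ($x{\left(K,p \right)} = -1 + \frac{1}{9} \cdot 13 = -1 + \frac{13}{9} = \frac{4}{9}$)
$J = \frac{4}{9} \approx 0.44444$
$R = -6$ ($R = 2 \left(-3\right) = -6$)
$b{\left(v,c \right)} = 12$ ($b{\left(v,c \right)} = - 6 \left(-2 + 0 c\right) = - 6 \left(-2 + 0\right) = \left(-6\right) \left(-2\right) = 12$)
$H{\left(f \right)} = \frac{4}{9 f}$
$A + H{\left(b{\left(R,\left(1 + 1\right) + 0 \right)} \right)} = -19544 + \frac{4}{9 \cdot 12} = -19544 + \frac{4}{9} \cdot \frac{1}{12} = -19544 + \frac{1}{27} = - \frac{527687}{27}$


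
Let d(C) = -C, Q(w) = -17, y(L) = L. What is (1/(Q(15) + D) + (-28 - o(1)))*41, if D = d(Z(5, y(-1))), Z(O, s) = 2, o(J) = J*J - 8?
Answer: -16400/19 ≈ -863.16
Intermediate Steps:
o(J) = -8 + J**2 (o(J) = J**2 - 8 = -8 + J**2)
D = -2 (D = -1*2 = -2)
(1/(Q(15) + D) + (-28 - o(1)))*41 = (1/(-17 - 2) + (-28 - (-8 + 1**2)))*41 = (1/(-19) + (-28 - (-8 + 1)))*41 = (-1/19 + (-28 - 1*(-7)))*41 = (-1/19 + (-28 + 7))*41 = (-1/19 - 21)*41 = -400/19*41 = -16400/19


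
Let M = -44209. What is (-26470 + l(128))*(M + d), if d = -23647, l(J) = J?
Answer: 1787462752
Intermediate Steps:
(-26470 + l(128))*(M + d) = (-26470 + 128)*(-44209 - 23647) = -26342*(-67856) = 1787462752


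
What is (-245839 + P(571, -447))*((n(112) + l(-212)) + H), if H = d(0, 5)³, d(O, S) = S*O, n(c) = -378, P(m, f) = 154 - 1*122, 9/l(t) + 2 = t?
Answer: 19886032107/214 ≈ 9.2925e+7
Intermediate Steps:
l(t) = 9/(-2 + t)
P(m, f) = 32 (P(m, f) = 154 - 122 = 32)
d(O, S) = O*S
H = 0 (H = (0*5)³ = 0³ = 0)
(-245839 + P(571, -447))*((n(112) + l(-212)) + H) = (-245839 + 32)*((-378 + 9/(-2 - 212)) + 0) = -245807*((-378 + 9/(-214)) + 0) = -245807*((-378 + 9*(-1/214)) + 0) = -245807*((-378 - 9/214) + 0) = -245807*(-80901/214 + 0) = -245807*(-80901/214) = 19886032107/214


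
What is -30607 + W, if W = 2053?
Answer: -28554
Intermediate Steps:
-30607 + W = -30607 + 2053 = -28554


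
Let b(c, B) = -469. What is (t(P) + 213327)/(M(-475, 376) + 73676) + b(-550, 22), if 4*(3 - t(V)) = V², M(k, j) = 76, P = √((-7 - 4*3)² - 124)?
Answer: -6547889/14048 ≈ -466.11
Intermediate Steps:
P = √237 (P = √((-7 - 12)² - 124) = √((-19)² - 124) = √(361 - 124) = √237 ≈ 15.395)
t(V) = 3 - V²/4
(t(P) + 213327)/(M(-475, 376) + 73676) + b(-550, 22) = ((3 - (√237)²/4) + 213327)/(76 + 73676) - 469 = ((3 - ¼*237) + 213327)/73752 - 469 = ((3 - 237/4) + 213327)*(1/73752) - 469 = (-225/4 + 213327)*(1/73752) - 469 = (853083/4)*(1/73752) - 469 = 40623/14048 - 469 = -6547889/14048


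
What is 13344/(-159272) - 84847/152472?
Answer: -1943542219/3035565048 ≈ -0.64026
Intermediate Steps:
13344/(-159272) - 84847/152472 = 13344*(-1/159272) - 84847*1/152472 = -1668/19909 - 84847/152472 = -1943542219/3035565048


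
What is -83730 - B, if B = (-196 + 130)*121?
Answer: -75744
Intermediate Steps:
B = -7986 (B = -66*121 = -7986)
-83730 - B = -83730 - 1*(-7986) = -83730 + 7986 = -75744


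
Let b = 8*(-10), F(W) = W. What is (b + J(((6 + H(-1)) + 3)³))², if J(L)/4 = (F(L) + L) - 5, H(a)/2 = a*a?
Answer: 111260304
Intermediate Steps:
H(a) = 2*a² (H(a) = 2*(a*a) = 2*a²)
J(L) = -20 + 8*L (J(L) = 4*((L + L) - 5) = 4*(2*L - 5) = 4*(-5 + 2*L) = -20 + 8*L)
b = -80
(b + J(((6 + H(-1)) + 3)³))² = (-80 + (-20 + 8*((6 + 2*(-1)²) + 3)³))² = (-80 + (-20 + 8*((6 + 2*1) + 3)³))² = (-80 + (-20 + 8*((6 + 2) + 3)³))² = (-80 + (-20 + 8*(8 + 3)³))² = (-80 + (-20 + 8*11³))² = (-80 + (-20 + 8*1331))² = (-80 + (-20 + 10648))² = (-80 + 10628)² = 10548² = 111260304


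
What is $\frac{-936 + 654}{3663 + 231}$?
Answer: $- \frac{47}{649} \approx -0.072419$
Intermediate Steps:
$\frac{-936 + 654}{3663 + 231} = - \frac{282}{3894} = \left(-282\right) \frac{1}{3894} = - \frac{47}{649}$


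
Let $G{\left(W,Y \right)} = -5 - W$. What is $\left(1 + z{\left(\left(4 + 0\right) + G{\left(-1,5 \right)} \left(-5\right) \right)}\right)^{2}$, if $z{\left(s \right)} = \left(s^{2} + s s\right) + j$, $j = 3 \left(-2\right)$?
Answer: $1315609$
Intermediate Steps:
$j = -6$
$z{\left(s \right)} = -6 + 2 s^{2}$ ($z{\left(s \right)} = \left(s^{2} + s s\right) - 6 = \left(s^{2} + s^{2}\right) - 6 = 2 s^{2} - 6 = -6 + 2 s^{2}$)
$\left(1 + z{\left(\left(4 + 0\right) + G{\left(-1,5 \right)} \left(-5\right) \right)}\right)^{2} = \left(1 - \left(6 - 2 \left(\left(4 + 0\right) + \left(-5 - -1\right) \left(-5\right)\right)^{2}\right)\right)^{2} = \left(1 - \left(6 - 2 \left(4 + \left(-5 + 1\right) \left(-5\right)\right)^{2}\right)\right)^{2} = \left(1 - \left(6 - 2 \left(4 - -20\right)^{2}\right)\right)^{2} = \left(1 - \left(6 - 2 \left(4 + 20\right)^{2}\right)\right)^{2} = \left(1 - \left(6 - 2 \cdot 24^{2}\right)\right)^{2} = \left(1 + \left(-6 + 2 \cdot 576\right)\right)^{2} = \left(1 + \left(-6 + 1152\right)\right)^{2} = \left(1 + 1146\right)^{2} = 1147^{2} = 1315609$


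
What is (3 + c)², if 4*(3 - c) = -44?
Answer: 289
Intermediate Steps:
c = 14 (c = 3 - ¼*(-44) = 3 + 11 = 14)
(3 + c)² = (3 + 14)² = 17² = 289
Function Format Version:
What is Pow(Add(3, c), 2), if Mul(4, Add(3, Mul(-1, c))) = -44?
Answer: 289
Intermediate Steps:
c = 14 (c = Add(3, Mul(Rational(-1, 4), -44)) = Add(3, 11) = 14)
Pow(Add(3, c), 2) = Pow(Add(3, 14), 2) = Pow(17, 2) = 289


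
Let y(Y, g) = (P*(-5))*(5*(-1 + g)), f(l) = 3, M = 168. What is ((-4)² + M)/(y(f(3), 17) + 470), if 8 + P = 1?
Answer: 92/1635 ≈ 0.056269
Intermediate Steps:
P = -7 (P = -8 + 1 = -7)
y(Y, g) = -175 + 175*g (y(Y, g) = (-7*(-5))*(5*(-1 + g)) = 35*(-5 + 5*g) = -175 + 175*g)
((-4)² + M)/(y(f(3), 17) + 470) = ((-4)² + 168)/((-175 + 175*17) + 470) = (16 + 168)/((-175 + 2975) + 470) = 184/(2800 + 470) = 184/3270 = 184*(1/3270) = 92/1635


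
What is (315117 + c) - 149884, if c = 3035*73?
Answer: 386788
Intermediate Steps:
c = 221555
(315117 + c) - 149884 = (315117 + 221555) - 149884 = 536672 - 149884 = 386788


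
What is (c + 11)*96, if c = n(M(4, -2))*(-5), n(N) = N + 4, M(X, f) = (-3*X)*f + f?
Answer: -11424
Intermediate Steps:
M(X, f) = f - 3*X*f (M(X, f) = -3*X*f + f = f - 3*X*f)
n(N) = 4 + N
c = -130 (c = (4 - 2*(1 - 3*4))*(-5) = (4 - 2*(1 - 12))*(-5) = (4 - 2*(-11))*(-5) = (4 + 22)*(-5) = 26*(-5) = -130)
(c + 11)*96 = (-130 + 11)*96 = -119*96 = -11424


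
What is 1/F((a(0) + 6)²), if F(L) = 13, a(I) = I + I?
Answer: 1/13 ≈ 0.076923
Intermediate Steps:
a(I) = 2*I
1/F((a(0) + 6)²) = 1/13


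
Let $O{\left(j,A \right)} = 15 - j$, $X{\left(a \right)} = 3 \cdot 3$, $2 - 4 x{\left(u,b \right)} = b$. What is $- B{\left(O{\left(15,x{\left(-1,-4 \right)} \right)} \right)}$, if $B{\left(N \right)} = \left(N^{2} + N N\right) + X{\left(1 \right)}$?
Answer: $-9$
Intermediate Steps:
$x{\left(u,b \right)} = \frac{1}{2} - \frac{b}{4}$
$X{\left(a \right)} = 9$
$B{\left(N \right)} = 9 + 2 N^{2}$ ($B{\left(N \right)} = \left(N^{2} + N N\right) + 9 = \left(N^{2} + N^{2}\right) + 9 = 2 N^{2} + 9 = 9 + 2 N^{2}$)
$- B{\left(O{\left(15,x{\left(-1,-4 \right)} \right)} \right)} = - (9 + 2 \left(15 - 15\right)^{2}) = - (9 + 2 \cdot 0^{2}) = - (9 + 2 \cdot 0) = - (9 + 0) = \left(-1\right) 9 = -9$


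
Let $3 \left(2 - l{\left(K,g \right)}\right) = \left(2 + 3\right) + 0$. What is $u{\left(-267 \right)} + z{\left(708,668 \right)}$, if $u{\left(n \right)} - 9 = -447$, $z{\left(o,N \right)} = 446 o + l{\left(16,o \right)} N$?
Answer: $\frac{946658}{3} \approx 3.1555 \cdot 10^{5}$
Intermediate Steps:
$l{\left(K,g \right)} = \frac{1}{3}$ ($l{\left(K,g \right)} = 2 - \frac{\left(2 + 3\right) + 0}{3} = 2 - \frac{5 + 0}{3} = 2 - \frac{5}{3} = \frac{1}{3}$)
$z{\left(o,N \right)} = 446 o + \frac{N}{3}$
$u{\left(n \right)} = -438$ ($u{\left(n \right)} = 9 - 447 = -438$)
$u{\left(-267 \right)} + z{\left(708,668 \right)} = -438 + \left(446 \cdot 708 + \frac{1}{3} \cdot 668\right) = -438 + \left(315768 + \frac{668}{3}\right) = -438 + \frac{947972}{3} = \frac{946658}{3}$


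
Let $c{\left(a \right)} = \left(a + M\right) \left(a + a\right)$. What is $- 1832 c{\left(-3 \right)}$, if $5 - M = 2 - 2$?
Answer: $21984$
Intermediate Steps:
$M = 5$ ($M = 5 - \left(2 - 2\right) = 5 - 0 = 5 + 0 = 5$)
$c{\left(a \right)} = 2 a \left(5 + a\right)$ ($c{\left(a \right)} = \left(a + 5\right) \left(a + a\right) = \left(5 + a\right) 2 a = 2 a \left(5 + a\right)$)
$- 1832 c{\left(-3 \right)} = - 1832 \cdot 2 \left(-3\right) \left(5 - 3\right) = - 1832 \cdot 2 \left(-3\right) 2 = \left(-1832\right) \left(-12\right) = 21984$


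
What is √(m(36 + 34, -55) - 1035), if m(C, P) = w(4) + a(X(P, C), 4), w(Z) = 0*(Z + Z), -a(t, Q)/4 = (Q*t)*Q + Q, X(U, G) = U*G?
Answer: 9*√3029 ≈ 495.33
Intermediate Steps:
X(U, G) = G*U
a(t, Q) = -4*Q - 4*t*Q² (a(t, Q) = -4*((Q*t)*Q + Q) = -4*(t*Q² + Q) = -4*(Q + t*Q²) = -4*Q - 4*t*Q²)
w(Z) = 0 (w(Z) = 0*(2*Z) = 0)
m(C, P) = -16 - 64*C*P (m(C, P) = 0 - 4*4*(1 + 4*(C*P)) = 0 - 4*4*(1 + 4*C*P) = 0 + (-16 - 64*C*P) = -16 - 64*C*P)
√(m(36 + 34, -55) - 1035) = √((-16 - 64*(36 + 34)*(-55)) - 1035) = √((-16 - 64*70*(-55)) - 1035) = √((-16 + 246400) - 1035) = √(246384 - 1035) = √245349 = 9*√3029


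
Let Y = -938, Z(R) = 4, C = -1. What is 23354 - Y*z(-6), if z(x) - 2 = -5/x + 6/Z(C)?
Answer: 82256/3 ≈ 27419.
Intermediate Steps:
z(x) = 7/2 - 5/x (z(x) = 2 + (-5/x + 6/4) = 2 + (-5/x + 6*(1/4)) = 2 + (-5/x + 3/2) = 2 + (3/2 - 5/x) = 7/2 - 5/x)
23354 - Y*z(-6) = 23354 - (-938)*(7/2 - 5/(-6)) = 23354 - (-938)*(7/2 - 5*(-1/6)) = 23354 - (-938)*(7/2 + 5/6) = 23354 - (-938)*13/3 = 23354 - 1*(-12194/3) = 23354 + 12194/3 = 82256/3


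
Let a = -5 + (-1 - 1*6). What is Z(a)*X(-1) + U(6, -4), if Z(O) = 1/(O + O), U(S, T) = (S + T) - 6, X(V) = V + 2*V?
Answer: -31/8 ≈ -3.8750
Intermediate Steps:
X(V) = 3*V
a = -12 (a = -5 + (-1 - 6) = -5 - 7 = -12)
U(S, T) = -6 + S + T
Z(O) = 1/(2*O)
Z(a)*X(-1) + U(6, -4) = ((½)/(-12))*(3*(-1)) + (-6 + 6 - 4) = ((½)*(-1/12))*(-3) - 4 = -1/24*(-3) - 4 = ⅛ - 4 = -31/8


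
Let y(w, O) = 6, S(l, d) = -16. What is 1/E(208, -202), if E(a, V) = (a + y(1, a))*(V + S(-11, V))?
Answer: -1/46652 ≈ -2.1435e-5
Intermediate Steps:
E(a, V) = (-16 + V)*(6 + a) (E(a, V) = (a + 6)*(V - 16) = (6 + a)*(-16 + V) = (-16 + V)*(6 + a))
1/E(208, -202) = 1/(-96 - 16*208 + 6*(-202) - 202*208) = 1/(-96 - 3328 - 1212 - 42016) = 1/(-46652) = -1/46652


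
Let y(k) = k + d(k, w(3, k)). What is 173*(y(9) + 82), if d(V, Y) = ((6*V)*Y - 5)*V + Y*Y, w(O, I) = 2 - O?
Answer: -75947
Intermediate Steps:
d(V, Y) = Y² + V*(-5 + 6*V*Y) (d(V, Y) = (6*V*Y - 5)*V + Y² = (-5 + 6*V*Y)*V + Y² = V*(-5 + 6*V*Y) + Y² = Y² + V*(-5 + 6*V*Y))
y(k) = 1 - 6*k² - 4*k (y(k) = k + ((2 - 1*3)² - 5*k + 6*(2 - 1*3)*k²) = k + ((2 - 3)² - 5*k + 6*(2 - 3)*k²) = k + ((-1)² - 5*k + 6*(-1)*k²) = k + (1 - 5*k - 6*k²) = k + (1 - 6*k² - 5*k) = 1 - 6*k² - 4*k)
173*(y(9) + 82) = 173*((1 - 6*9² - 4*9) + 82) = 173*((1 - 6*81 - 36) + 82) = 173*((1 - 486 - 36) + 82) = 173*(-521 + 82) = 173*(-439) = -75947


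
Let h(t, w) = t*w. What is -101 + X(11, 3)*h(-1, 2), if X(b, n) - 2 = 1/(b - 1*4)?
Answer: -737/7 ≈ -105.29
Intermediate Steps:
X(b, n) = 2 + 1/(-4 + b) (X(b, n) = 2 + 1/(b - 1*4) = 2 + 1/(b - 4) = 2 + 1/(-4 + b))
-101 + X(11, 3)*h(-1, 2) = -101 + ((-7 + 2*11)/(-4 + 11))*(-1*2) = -101 + ((-7 + 22)/7)*(-2) = -101 + ((⅐)*15)*(-2) = -101 + (15/7)*(-2) = -101 - 30/7 = -737/7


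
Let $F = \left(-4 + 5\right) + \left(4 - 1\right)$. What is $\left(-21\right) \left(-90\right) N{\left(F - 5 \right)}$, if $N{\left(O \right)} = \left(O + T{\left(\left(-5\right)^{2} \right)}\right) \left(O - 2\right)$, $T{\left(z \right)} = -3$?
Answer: $22680$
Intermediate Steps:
$F = 4$ ($F = 1 + \left(4 - 1\right) = 1 + 3 = 4$)
$N{\left(O \right)} = \left(-3 + O\right) \left(-2 + O\right)$ ($N{\left(O \right)} = \left(O - 3\right) \left(O - 2\right) = \left(-3 + O\right) \left(-2 + O\right)$)
$\left(-21\right) \left(-90\right) N{\left(F - 5 \right)} = \left(-21\right) \left(-90\right) \left(6 + \left(4 - 5\right)^{2} - 5 \left(4 - 5\right)\right) = 1890 \left(6 + \left(4 - 5\right)^{2} - 5 \left(4 - 5\right)\right) = 1890 \left(6 + \left(-1\right)^{2} - -5\right) = 1890 \left(6 + 1 + 5\right) = 1890 \cdot 12 = 22680$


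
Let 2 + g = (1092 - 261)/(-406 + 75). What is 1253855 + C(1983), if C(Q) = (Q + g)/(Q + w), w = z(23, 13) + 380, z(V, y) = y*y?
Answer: 262711624885/209523 ≈ 1.2539e+6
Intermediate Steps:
z(V, y) = y**2
g = -1493/331 (g = -2 + (1092 - 261)/(-406 + 75) = -2 + 831/(-331) = -2 + 831*(-1/331) = -2 - 831/331 = -1493/331 ≈ -4.5106)
w = 549 (w = 13**2 + 380 = 169 + 380 = 549)
C(Q) = (-1493/331 + Q)/(549 + Q) (C(Q) = (Q - 1493/331)/(Q + 549) = (-1493/331 + Q)/(549 + Q))
1253855 + C(1983) = 1253855 + (-1493/331 + 1983)/(549 + 1983) = 1253855 + (654880/331)/2532 = 1253855 + (1/2532)*(654880/331) = 1253855 + 163720/209523 = 262711624885/209523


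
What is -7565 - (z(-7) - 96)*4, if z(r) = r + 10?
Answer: -7193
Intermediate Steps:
z(r) = 10 + r
-7565 - (z(-7) - 96)*4 = -7565 - ((10 - 7) - 96)*4 = -7565 - (3 - 96)*4 = -7565 - (-93)*4 = -7565 - 1*(-372) = -7565 + 372 = -7193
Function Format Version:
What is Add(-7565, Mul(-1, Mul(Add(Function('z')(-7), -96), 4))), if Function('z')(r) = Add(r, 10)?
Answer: -7193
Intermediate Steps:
Function('z')(r) = Add(10, r)
Add(-7565, Mul(-1, Mul(Add(Function('z')(-7), -96), 4))) = Add(-7565, Mul(-1, Mul(Add(Add(10, -7), -96), 4))) = Add(-7565, Mul(-1, Mul(Add(3, -96), 4))) = Add(-7565, Mul(-1, Mul(-93, 4))) = Add(-7565, Mul(-1, -372)) = Add(-7565, 372) = -7193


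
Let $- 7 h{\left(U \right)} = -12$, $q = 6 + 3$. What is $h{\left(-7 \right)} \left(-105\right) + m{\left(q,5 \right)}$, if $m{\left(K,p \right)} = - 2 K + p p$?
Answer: $-173$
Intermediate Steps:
$q = 9$
$h{\left(U \right)} = \frac{12}{7}$ ($h{\left(U \right)} = \left(- \frac{1}{7}\right) \left(-12\right) = \frac{12}{7}$)
$m{\left(K,p \right)} = p^{2} - 2 K$ ($m{\left(K,p \right)} = - 2 K + p^{2} = p^{2} - 2 K$)
$h{\left(-7 \right)} \left(-105\right) + m{\left(q,5 \right)} = \frac{12}{7} \left(-105\right) + \left(5^{2} - 18\right) = -180 + \left(25 - 18\right) = -180 + 7 = -173$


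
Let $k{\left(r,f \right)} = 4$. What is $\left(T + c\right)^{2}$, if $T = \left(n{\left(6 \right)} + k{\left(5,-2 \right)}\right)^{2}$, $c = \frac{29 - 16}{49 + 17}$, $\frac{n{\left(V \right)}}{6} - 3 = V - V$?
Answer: $\frac{1021249849}{4356} \approx 2.3445 \cdot 10^{5}$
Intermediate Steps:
$n{\left(V \right)} = 18$ ($n{\left(V \right)} = 18 + 6 \left(V - V\right) = 18 + 6 \cdot 0 = 18 + 0 = 18$)
$c = \frac{13}{66} \approx 0.19697$
$T = 484$ ($T = \left(18 + 4\right)^{2} = 22^{2} = 484$)
$\left(T + c\right)^{2} = \left(484 + \frac{13}{66}\right)^{2} = \left(\frac{31957}{66}\right)^{2} = \frac{1021249849}{4356}$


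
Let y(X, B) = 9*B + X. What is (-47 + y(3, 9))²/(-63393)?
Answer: -1369/63393 ≈ -0.021595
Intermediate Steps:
y(X, B) = X + 9*B
(-47 + y(3, 9))²/(-63393) = (-47 + (3 + 9*9))²/(-63393) = (-47 + (3 + 81))²*(-1/63393) = (-47 + 84)²*(-1/63393) = 37²*(-1/63393) = 1369*(-1/63393) = -1369/63393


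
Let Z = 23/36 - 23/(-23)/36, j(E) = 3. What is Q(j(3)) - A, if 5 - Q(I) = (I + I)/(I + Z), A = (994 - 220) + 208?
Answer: -10765/11 ≈ -978.64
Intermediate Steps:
Z = ⅔ (Z = 23*(1/36) - 23*(-1/23)*(1/36) = 23/36 + 1*(1/36) = 23/36 + 1/36 = ⅔ ≈ 0.66667)
A = 982 (A = 774 + 208 = 982)
Q(I) = 5 - 2*I/(⅔ + I) (Q(I) = 5 - (I + I)/(I + ⅔) = 5 - 2*I/(⅔ + I))
Q(j(3)) - A = (10 + 9*3)/(2 + 3*3) - 1*982 = (10 + 27)/(2 + 9) - 982 = 37/11 - 982 = -10765/11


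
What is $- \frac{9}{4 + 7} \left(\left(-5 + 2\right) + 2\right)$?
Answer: $\frac{9}{11} \approx 0.81818$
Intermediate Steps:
$- \frac{9}{4 + 7} \left(\left(-5 + 2\right) + 2\right) = - \frac{9}{11} \left(-3 + 2\right) = \left(-9\right) \frac{1}{11} \left(-1\right) = \left(- \frac{9}{11}\right) \left(-1\right) = \frac{9}{11}$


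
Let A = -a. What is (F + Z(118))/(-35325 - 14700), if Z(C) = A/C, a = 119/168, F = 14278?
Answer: -40435279/141670800 ≈ -0.28542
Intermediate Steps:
a = 17/24 (a = 119*(1/168) = 17/24 ≈ 0.70833)
A = -17/24 (A = -1*17/24 = -17/24 ≈ -0.70833)
Z(C) = -17/(24*C)
(F + Z(118))/(-35325 - 14700) = (14278 - 17/24/118)/(-35325 - 14700) = (14278 - 17/24*1/118)/(-50025) = (14278 - 17/2832)*(-1/50025) = (40435279/2832)*(-1/50025) = -40435279/141670800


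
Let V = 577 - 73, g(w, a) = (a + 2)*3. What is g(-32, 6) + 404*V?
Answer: 203640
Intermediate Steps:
g(w, a) = 6 + 3*a (g(w, a) = (2 + a)*3 = 6 + 3*a)
V = 504
g(-32, 6) + 404*V = (6 + 3*6) + 404*504 = (6 + 18) + 203616 = 24 + 203616 = 203640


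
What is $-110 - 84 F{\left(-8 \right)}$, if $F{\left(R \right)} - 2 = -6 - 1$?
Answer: $310$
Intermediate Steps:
$F{\left(R \right)} = -5$ ($F{\left(R \right)} = 2 - 7 = -5$)
$-110 - 84 F{\left(-8 \right)} = -110 - -420 = -110 + 420 = 310$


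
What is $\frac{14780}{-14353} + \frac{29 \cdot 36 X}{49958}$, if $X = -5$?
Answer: $- \frac{406650950}{358523587} \approx -1.1342$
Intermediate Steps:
$\frac{14780}{-14353} + \frac{29 \cdot 36 X}{49958} = \frac{14780}{-14353} + \frac{29 \cdot 36 \left(-5\right)}{49958} = 14780 \left(- \frac{1}{14353}\right) + 1044 \left(-5\right) \frac{1}{49958} = - \frac{14780}{14353} - \frac{2610}{24979} = - \frac{406650950}{358523587}$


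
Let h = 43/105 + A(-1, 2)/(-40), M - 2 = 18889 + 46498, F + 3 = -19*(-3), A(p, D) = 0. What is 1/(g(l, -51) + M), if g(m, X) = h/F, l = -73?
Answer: 5670/370755673 ≈ 1.5293e-5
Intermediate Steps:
F = 54 (F = -3 - 19*(-3) = -3 + 57 = 54)
M = 65389 (M = 2 + (18889 + 46498) = 2 + 65387 = 65389)
h = 43/105 (h = 43/105 + 0/(-40) = 43*(1/105) + 0*(-1/40) = 43/105 + 0 = 43/105 ≈ 0.40952)
g(m, X) = 43/5670 (g(m, X) = (43/105)/54 = (43/105)*(1/54) = 43/5670)
1/(g(l, -51) + M) = 1/(43/5670 + 65389) = 1/(370755673/5670) = 5670/370755673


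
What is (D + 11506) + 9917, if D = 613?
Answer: 22036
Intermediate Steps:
(D + 11506) + 9917 = (613 + 11506) + 9917 = 12119 + 9917 = 22036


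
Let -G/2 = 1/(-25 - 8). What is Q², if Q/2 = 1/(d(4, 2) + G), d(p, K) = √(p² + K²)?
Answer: 2965347/14818568 - 35937*√5/14818568 ≈ 0.19469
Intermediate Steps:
G = 2/33 (G = -2/(-25 - 8) = -2/(-33) = -2*(-1/33) = 2/33 ≈ 0.060606)
d(p, K) = √(K² + p²)
Q = 2/(2/33 + 2*√5) (Q = 2/(√(2² + 4²) + 2/33) = 2/(√(4 + 16) + 2/33) = 2/(√20 + 2/33) = 2/(2*√5 + 2/33) = 2/(2/33 + 2*√5) ≈ 0.44123)
Q² = (-33/5444 + 1089*√5/5444)²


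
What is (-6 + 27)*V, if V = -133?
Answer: -2793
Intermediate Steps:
(-6 + 27)*V = (-6 + 27)*(-133) = 21*(-133) = -2793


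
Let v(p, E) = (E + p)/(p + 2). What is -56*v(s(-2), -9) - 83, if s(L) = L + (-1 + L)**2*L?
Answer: -1559/9 ≈ -173.22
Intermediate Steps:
s(L) = L + L*(-1 + L)**2
v(p, E) = (E + p)/(2 + p)
-56*v(s(-2), -9) - 83 = -56*(-9 - 2*(1 + (-1 - 2)**2))/(2 - 2*(1 + (-1 - 2)**2)) - 83 = -56*(-9 - 2*(1 + (-3)**2))/(2 - 2*(1 + (-3)**2)) - 83 = -56*(-9 - 2*(1 + 9))/(2 - 2*(1 + 9)) - 83 = -56*(-9 - 2*10)/(2 - 2*10) - 83 = -56*(-9 - 20)/(2 - 20) - 83 = -56*(-29)/(-18) - 83 = -(-28)*(-29)/9 - 83 = -56*29/18 - 83 = -812/9 - 83 = -1559/9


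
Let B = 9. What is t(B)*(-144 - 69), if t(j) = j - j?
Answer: 0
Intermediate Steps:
t(j) = 0
t(B)*(-144 - 69) = 0*(-144 - 69) = 0*(-213) = 0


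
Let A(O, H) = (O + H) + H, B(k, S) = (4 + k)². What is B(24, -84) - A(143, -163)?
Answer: 967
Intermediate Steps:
A(O, H) = O + 2*H (A(O, H) = (H + O) + H = O + 2*H)
B(24, -84) - A(143, -163) = (4 + 24)² - (143 + 2*(-163)) = 28² - (143 - 326) = 784 - 1*(-183) = 784 + 183 = 967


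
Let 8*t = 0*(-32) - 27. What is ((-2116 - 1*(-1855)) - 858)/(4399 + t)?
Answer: -8952/35165 ≈ -0.25457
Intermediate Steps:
t = -27/8 (t = (0*(-32) - 27)/8 = (0 - 27)/8 = (1/8)*(-27) = -27/8 ≈ -3.3750)
((-2116 - 1*(-1855)) - 858)/(4399 + t) = ((-2116 - 1*(-1855)) - 858)/(4399 - 27/8) = ((-2116 + 1855) - 858)/(35165/8) = (-261 - 858)*(8/35165) = -1119*8/35165 = -8952/35165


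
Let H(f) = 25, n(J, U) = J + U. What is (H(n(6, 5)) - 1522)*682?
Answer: -1020954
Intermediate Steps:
(H(n(6, 5)) - 1522)*682 = (25 - 1522)*682 = -1497*682 = -1020954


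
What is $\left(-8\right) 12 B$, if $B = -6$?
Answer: $576$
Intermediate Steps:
$\left(-8\right) 12 B = \left(-8\right) 12 \left(-6\right) = \left(-96\right) \left(-6\right) = 576$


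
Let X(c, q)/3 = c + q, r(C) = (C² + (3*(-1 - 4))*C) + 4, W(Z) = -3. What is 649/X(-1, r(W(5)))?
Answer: 649/171 ≈ 3.7953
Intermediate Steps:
r(C) = 4 + C² - 15*C (r(C) = (C² + (3*(-5))*C) + 4 = (C² - 15*C) + 4 = 4 + C² - 15*C)
X(c, q) = 3*c + 3*q (X(c, q) = 3*(c + q) = 3*c + 3*q)
649/X(-1, r(W(5))) = 649/(3*(-1) + 3*(4 + (-3)² - 15*(-3))) = 649/(-3 + 3*(4 + 9 + 45)) = 649/(-3 + 3*58) = 649/(-3 + 174) = 649/171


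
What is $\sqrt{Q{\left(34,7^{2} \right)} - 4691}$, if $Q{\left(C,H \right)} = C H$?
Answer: $55 i \approx 55.0 i$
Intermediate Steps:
$\sqrt{Q{\left(34,7^{2} \right)} - 4691} = \sqrt{34 \cdot 7^{2} - 4691} = \sqrt{34 \cdot 49 - 4691} = \sqrt{1666 - 4691} = \sqrt{-3025} = 55 i$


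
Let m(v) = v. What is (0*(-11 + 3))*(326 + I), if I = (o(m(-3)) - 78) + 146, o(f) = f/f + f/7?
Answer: 0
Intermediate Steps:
o(f) = 1 + f/7 (o(f) = 1 + f*(⅐) = 1 + f/7)
I = 480/7 (I = ((1 + (⅐)*(-3)) - 78) + 146 = ((1 - 3/7) - 78) + 146 = (4/7 - 78) + 146 = -542/7 + 146 = 480/7 ≈ 68.571)
(0*(-11 + 3))*(326 + I) = (0*(-11 + 3))*(326 + 480/7) = (0*(-8))*(2762/7) = 0*(2762/7) = 0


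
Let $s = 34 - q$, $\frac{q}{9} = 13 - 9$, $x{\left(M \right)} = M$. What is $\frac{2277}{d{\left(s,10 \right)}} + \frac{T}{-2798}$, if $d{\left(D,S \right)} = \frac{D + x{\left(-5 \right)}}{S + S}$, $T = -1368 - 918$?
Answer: $- \frac{63702459}{9793} \approx -6504.9$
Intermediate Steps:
$T = -2286$ ($T = -1368 - 918 = -2286$)
$q = 36$ ($q = 9 \left(13 - 9\right) = 9 \cdot 4 = 36$)
$s = -2$ ($s = 34 - 36 = -2$)
$d{\left(D,S \right)} = \frac{-5 + D}{2 S}$ ($d{\left(D,S \right)} = \frac{D - 5}{S + S} = \frac{-5 + D}{2 S}$)
$\frac{2277}{d{\left(s,10 \right)}} + \frac{T}{-2798} = \frac{2277}{\frac{1}{2} \cdot \frac{1}{10} \left(-5 - 2\right)} - \frac{2286}{-2798} = \frac{2277}{\frac{1}{2} \cdot \frac{1}{10} \left(-7\right)} - - \frac{1143}{1399} = \frac{2277}{- \frac{7}{20}} + \frac{1143}{1399} = 2277 \left(- \frac{20}{7}\right) + \frac{1143}{1399} = - \frac{45540}{7} + \frac{1143}{1399} = - \frac{63702459}{9793}$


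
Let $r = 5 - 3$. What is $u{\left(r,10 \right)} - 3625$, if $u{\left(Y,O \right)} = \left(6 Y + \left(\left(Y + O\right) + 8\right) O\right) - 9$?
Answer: $-3422$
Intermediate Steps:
$r = 2$ ($r = 5 - 3 = 2$)
$u{\left(Y,O \right)} = -9 + 6 Y + O \left(8 + O + Y\right)$ ($u{\left(Y,O \right)} = \left(6 Y + \left(\left(O + Y\right) + 8\right) O\right) - 9 = \left(6 Y + \left(8 + O + Y\right) O\right) - 9 = \left(6 Y + O \left(8 + O + Y\right)\right) - 9 = -9 + 6 Y + O \left(8 + O + Y\right)$)
$u{\left(r,10 \right)} - 3625 = \left(-9 + 10^{2} + 6 \cdot 2 + 8 \cdot 10 + 10 \cdot 2\right) - 3625 = \left(-9 + 100 + 12 + 80 + 20\right) - 3625 = 203 - 3625 = -3422$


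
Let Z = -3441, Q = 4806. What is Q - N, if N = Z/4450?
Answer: 21390141/4450 ≈ 4806.8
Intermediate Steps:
N = -3441/4450 ≈ -0.77326
Q - N = 4806 - 1*(-3441/4450) = 4806 + 3441/4450 = 21390141/4450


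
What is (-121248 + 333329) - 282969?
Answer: -70888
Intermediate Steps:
(-121248 + 333329) - 282969 = 212081 - 282969 = -70888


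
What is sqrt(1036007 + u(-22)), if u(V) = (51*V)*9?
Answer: sqrt(1025909) ≈ 1012.9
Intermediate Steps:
u(V) = 459*V
sqrt(1036007 + u(-22)) = sqrt(1036007 + 459*(-22)) = sqrt(1036007 - 10098) = sqrt(1025909)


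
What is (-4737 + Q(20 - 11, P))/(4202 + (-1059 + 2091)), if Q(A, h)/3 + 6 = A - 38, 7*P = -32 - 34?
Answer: -2421/2617 ≈ -0.92511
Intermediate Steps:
P = -66/7 (P = (-32 - 34)/7 = (1/7)*(-66) = -66/7 ≈ -9.4286)
Q(A, h) = -132 + 3*A (Q(A, h) = -18 + 3*(A - 38) = -18 + 3*(-38 + A) = -18 + (-114 + 3*A) = -132 + 3*A)
(-4737 + Q(20 - 11, P))/(4202 + (-1059 + 2091)) = (-4737 + (-132 + 3*(20 - 11)))/(4202 + (-1059 + 2091)) = (-4737 + (-132 + 3*9))/(4202 + 1032) = (-4737 + (-132 + 27))/5234 = (-4737 - 105)*(1/5234) = -4842*1/5234 = -2421/2617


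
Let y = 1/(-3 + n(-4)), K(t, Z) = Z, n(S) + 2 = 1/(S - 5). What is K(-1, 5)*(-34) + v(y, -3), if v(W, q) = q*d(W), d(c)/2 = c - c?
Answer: -170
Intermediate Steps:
n(S) = -2 + 1/(-5 + S) (n(S) = -2 + 1/(S - 5) = -2 + 1/(-5 + S))
y = -9/46 (y = 1/(-3 + (11 - 2*(-4))/(-5 - 4)) = 1/(-3 + (11 + 8)/(-9)) = 1/(-3 - ⅑*19) = 1/(-3 - 19/9) = 1/(-46/9) = -9/46 ≈ -0.19565)
d(c) = 0 (d(c) = 2*(c - c) = 2*0 = 0)
v(W, q) = 0 (v(W, q) = q*0 = 0)
K(-1, 5)*(-34) + v(y, -3) = 5*(-34) + 0 = -170 + 0 = -170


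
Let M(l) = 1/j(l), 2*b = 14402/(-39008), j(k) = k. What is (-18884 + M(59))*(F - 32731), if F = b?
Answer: 1422528647183595/2301472 ≈ 6.1809e+8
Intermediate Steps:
b = -7201/39008 (b = (14402/(-39008))/2 = (14402*(-1/39008))/2 = (1/2)*(-7201/19504) = -7201/39008 ≈ -0.18460)
F = -7201/39008 ≈ -0.18460
M(l) = 1/l
(-18884 + M(59))*(F - 32731) = (-18884 + 1/59)*(-7201/39008 - 32731) = (-18884 + 1/59)*(-1276778049/39008) = -1114155/59*(-1276778049/39008) = 1422528647183595/2301472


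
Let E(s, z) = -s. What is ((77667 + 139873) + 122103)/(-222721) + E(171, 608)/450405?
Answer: -17001665634/11146072445 ≈ -1.5254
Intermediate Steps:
((77667 + 139873) + 122103)/(-222721) + E(171, 608)/450405 = ((77667 + 139873) + 122103)/(-222721) - 1*171/450405 = (217540 + 122103)*(-1/222721) - 171*1/450405 = 339643*(-1/222721) - 19/50045 = -339643/222721 - 19/50045 = -17001665634/11146072445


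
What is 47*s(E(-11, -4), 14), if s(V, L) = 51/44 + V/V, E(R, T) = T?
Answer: 4465/44 ≈ 101.48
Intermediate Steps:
s(V, L) = 95/44 (s(V, L) = 51*(1/44) + 1 = 51/44 + 1 = 95/44)
47*s(E(-11, -4), 14) = 47*(95/44) = 4465/44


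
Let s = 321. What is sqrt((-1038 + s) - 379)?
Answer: 2*I*sqrt(274) ≈ 33.106*I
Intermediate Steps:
sqrt((-1038 + s) - 379) = sqrt((-1038 + 321) - 379) = sqrt(-717 - 379) = sqrt(-1096) = 2*I*sqrt(274)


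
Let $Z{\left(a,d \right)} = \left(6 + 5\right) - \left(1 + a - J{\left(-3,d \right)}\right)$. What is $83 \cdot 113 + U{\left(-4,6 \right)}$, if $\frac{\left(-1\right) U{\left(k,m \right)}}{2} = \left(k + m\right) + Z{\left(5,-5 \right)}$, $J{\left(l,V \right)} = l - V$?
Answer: $9361$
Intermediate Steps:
$Z{\left(a,d \right)} = 7 - a - d$ ($Z{\left(a,d \right)} = \left(6 + 5\right) - \left(4 + a + d\right) = 11 - \left(4 + a + d\right) = 7 - a - d$)
$U{\left(k,m \right)} = -14 - 2 k - 2 m$ ($U{\left(k,m \right)} = - 2 \left(\left(k + m\right) - -7\right) = - 2 \left(\left(k + m\right) + \left(7 - 5 + 5\right)\right) = - 2 \left(\left(k + m\right) + 7\right) = - 2 \left(7 + k + m\right) = -14 - 2 k - 2 m$)
$83 \cdot 113 + U{\left(-4,6 \right)} = 83 \cdot 113 - 18 = 9379 - 18 = 9361$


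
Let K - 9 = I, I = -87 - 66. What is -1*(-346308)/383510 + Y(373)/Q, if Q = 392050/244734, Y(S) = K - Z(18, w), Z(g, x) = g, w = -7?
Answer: -753460781784/7517754775 ≈ -100.22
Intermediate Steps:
I = -153
K = -144 (K = 9 - 153 = -144)
Y(S) = -162 (Y(S) = -144 - 1*18 = -144 - 18 = -162)
Q = 196025/122367 (Q = 392050*(1/244734) = 196025/122367 ≈ 1.6019)
-1*(-346308)/383510 + Y(373)/Q = -1*(-346308)/383510 - 162/196025/122367 = 346308*(1/383510) - 162*122367/196025 = 173154/191755 - 19823454/196025 = -753460781784/7517754775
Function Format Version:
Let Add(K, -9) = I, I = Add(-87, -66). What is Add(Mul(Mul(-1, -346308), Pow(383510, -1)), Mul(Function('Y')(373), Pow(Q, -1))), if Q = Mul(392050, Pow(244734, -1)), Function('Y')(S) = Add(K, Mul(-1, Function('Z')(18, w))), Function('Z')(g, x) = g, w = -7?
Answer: Rational(-753460781784, 7517754775) ≈ -100.22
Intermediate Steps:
I = -153
K = -144 (K = Add(9, -153) = -144)
Function('Y')(S) = -162 (Function('Y')(S) = Add(-144, Mul(-1, 18)) = Add(-144, -18) = -162)
Q = Rational(196025, 122367) (Q = Mul(392050, Rational(1, 244734)) = Rational(196025, 122367) ≈ 1.6019)
Add(Mul(Mul(-1, -346308), Pow(383510, -1)), Mul(Function('Y')(373), Pow(Q, -1))) = Add(Mul(Mul(-1, -346308), Pow(383510, -1)), Mul(-162, Pow(Rational(196025, 122367), -1))) = Add(Mul(346308, Rational(1, 383510)), Mul(-162, Rational(122367, 196025))) = Add(Rational(173154, 191755), Rational(-19823454, 196025)) = Rational(-753460781784, 7517754775)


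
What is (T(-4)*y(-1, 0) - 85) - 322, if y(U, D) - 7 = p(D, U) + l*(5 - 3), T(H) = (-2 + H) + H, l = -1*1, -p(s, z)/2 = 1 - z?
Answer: -417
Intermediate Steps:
p(s, z) = -2 + 2*z (p(s, z) = -2*(1 - z) = -2 + 2*z)
l = -1
T(H) = -2 + 2*H
y(U, D) = 3 + 2*U (y(U, D) = 7 + ((-2 + 2*U) - (5 - 3)) = 7 + ((-2 + 2*U) - 1*2) = 7 + ((-2 + 2*U) - 2) = 7 + (-4 + 2*U) = 3 + 2*U)
(T(-4)*y(-1, 0) - 85) - 322 = ((-2 + 2*(-4))*(3 + 2*(-1)) - 85) - 322 = ((-2 - 8)*(3 - 2) - 85) - 322 = (-10*1 - 85) - 322 = (-10 - 85) - 322 = -95 - 322 = -417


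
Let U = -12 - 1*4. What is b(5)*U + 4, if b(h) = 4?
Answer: -60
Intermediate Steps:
U = -16 (U = -12 - 4 = -16)
b(5)*U + 4 = 4*(-16) + 4 = -64 + 4 = -60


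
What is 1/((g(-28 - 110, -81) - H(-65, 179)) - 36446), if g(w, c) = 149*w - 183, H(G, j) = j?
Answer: -1/57370 ≈ -1.7431e-5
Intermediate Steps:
g(w, c) = -183 + 149*w
1/((g(-28 - 110, -81) - H(-65, 179)) - 36446) = 1/(((-183 + 149*(-28 - 110)) - 1*179) - 36446) = 1/(((-183 + 149*(-138)) - 179) - 36446) = 1/(((-183 - 20562) - 179) - 36446) = 1/((-20745 - 179) - 36446) = 1/(-20924 - 36446) = 1/(-57370) = -1/57370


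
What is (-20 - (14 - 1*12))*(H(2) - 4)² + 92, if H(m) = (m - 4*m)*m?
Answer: -5540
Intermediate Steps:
H(m) = -3*m² (H(m) = (-3*m)*m = -3*m²)
(-20 - (14 - 1*12))*(H(2) - 4)² + 92 = (-20 - (14 - 1*12))*(-3*2² - 4)² + 92 = (-20 - (14 - 12))*(-3*4 - 4)² + 92 = (-20 - 1*2)*(-12 - 4)² + 92 = (-20 - 2)*(-16)² + 92 = -22*256 + 92 = -5632 + 92 = -5540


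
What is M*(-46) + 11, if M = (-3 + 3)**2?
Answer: 11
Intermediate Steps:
M = 0 (M = 0**2 = 0)
M*(-46) + 11 = 0*(-46) + 11 = 0 + 11 = 11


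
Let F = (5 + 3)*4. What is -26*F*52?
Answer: -43264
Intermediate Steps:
F = 32 (F = 8*4 = 32)
-26*F*52 = -26*32*52 = -832*52 = -43264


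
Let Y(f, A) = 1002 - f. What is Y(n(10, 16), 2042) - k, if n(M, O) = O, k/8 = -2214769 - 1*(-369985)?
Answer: 14759258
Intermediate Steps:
k = -14758272 (k = 8*(-2214769 - 1*(-369985)) = 8*(-2214769 + 369985) = 8*(-1844784) = -14758272)
Y(n(10, 16), 2042) - k = (1002 - 1*16) - 1*(-14758272) = (1002 - 16) + 14758272 = 986 + 14758272 = 14759258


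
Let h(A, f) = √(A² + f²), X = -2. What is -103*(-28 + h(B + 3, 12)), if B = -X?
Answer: 1545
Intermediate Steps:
B = 2 (B = -1*(-2) = 2)
-103*(-28 + h(B + 3, 12)) = -103*(-28 + √((2 + 3)² + 12²)) = -103*(-28 + √(5² + 144)) = -103*(-28 + √(25 + 144)) = -103*(-28 + √169) = -103*(-28 + 13) = -103*(-15) = 1545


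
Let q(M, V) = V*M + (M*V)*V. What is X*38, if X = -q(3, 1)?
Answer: -228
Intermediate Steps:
q(M, V) = M*V + M*V²
X = -6 (X = -3*(1 + 1) = -3*2 = -1*6 = -6)
X*38 = -6*38 = -228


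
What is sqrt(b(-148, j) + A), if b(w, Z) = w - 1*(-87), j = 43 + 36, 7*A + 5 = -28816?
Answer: 8*I*sqrt(3199)/7 ≈ 64.64*I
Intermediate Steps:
A = -28821/7 (A = -5/7 + (1/7)*(-28816) = -5/7 - 28816/7 = -28821/7 ≈ -4117.3)
j = 79
b(w, Z) = 87 + w (b(w, Z) = w + 87 = 87 + w)
sqrt(b(-148, j) + A) = sqrt((87 - 148) - 28821/7) = sqrt(-61 - 28821/7) = sqrt(-29248/7) = 8*I*sqrt(3199)/7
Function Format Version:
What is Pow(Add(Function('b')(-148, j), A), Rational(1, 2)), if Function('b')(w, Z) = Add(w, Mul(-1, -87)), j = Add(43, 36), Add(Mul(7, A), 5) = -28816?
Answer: Mul(Rational(8, 7), I, Pow(3199, Rational(1, 2))) ≈ Mul(64.640, I)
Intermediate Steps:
A = Rational(-28821, 7) (A = Add(Rational(-5, 7), Mul(Rational(1, 7), -28816)) = Add(Rational(-5, 7), Rational(-28816, 7)) = Rational(-28821, 7) ≈ -4117.3)
j = 79
Function('b')(w, Z) = Add(87, w) (Function('b')(w, Z) = Add(w, 87) = Add(87, w))
Pow(Add(Function('b')(-148, j), A), Rational(1, 2)) = Pow(Add(Add(87, -148), Rational(-28821, 7)), Rational(1, 2)) = Pow(Add(-61, Rational(-28821, 7)), Rational(1, 2)) = Pow(Rational(-29248, 7), Rational(1, 2)) = Mul(Rational(8, 7), I, Pow(3199, Rational(1, 2)))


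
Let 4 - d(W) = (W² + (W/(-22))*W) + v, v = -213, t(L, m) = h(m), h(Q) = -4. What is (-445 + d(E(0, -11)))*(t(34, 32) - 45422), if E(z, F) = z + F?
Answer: 15603831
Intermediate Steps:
t(L, m) = -4
E(z, F) = F + z
d(W) = 217 - 21*W²/22 (d(W) = 4 - ((W² + (W/(-22))*W) - 213) = 4 - ((W² + (W*(-1/22))*W) - 213) = 4 - ((W² + (-W/22)*W) - 213) = 4 - ((W² - W²/22) - 213) = 4 - (21*W²/22 - 213) = 4 - (-213 + 21*W²/22) = 4 + (213 - 21*W²/22) = 217 - 21*W²/22)
(-445 + d(E(0, -11)))*(t(34, 32) - 45422) = (-445 + (217 - 21*(-11 + 0)²/22))*(-4 - 45422) = (-445 + (217 - 21/22*(-11)²))*(-45426) = (-445 + (217 - 21/22*121))*(-45426) = (-445 + (217 - 231/2))*(-45426) = (-445 + 203/2)*(-45426) = -687/2*(-45426) = 15603831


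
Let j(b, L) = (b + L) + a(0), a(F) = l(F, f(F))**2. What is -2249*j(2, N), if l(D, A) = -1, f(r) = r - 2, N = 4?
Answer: -15743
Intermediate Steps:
f(r) = -2 + r
a(F) = 1 (a(F) = (-1)**2 = 1)
j(b, L) = 1 + L + b (j(b, L) = (b + L) + 1 = (L + b) + 1 = 1 + L + b)
-2249*j(2, N) = -2249*(1 + 4 + 2) = -2249*7 = -15743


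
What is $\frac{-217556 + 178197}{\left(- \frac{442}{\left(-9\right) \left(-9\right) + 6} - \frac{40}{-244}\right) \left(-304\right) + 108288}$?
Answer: $- \frac{208878213}{582616384} \approx -0.35852$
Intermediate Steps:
$\frac{-217556 + 178197}{\left(- \frac{442}{\left(-9\right) \left(-9\right) + 6} - \frac{40}{-244}\right) \left(-304\right) + 108288} = - \frac{39359}{\left(- \frac{442}{81 + 6} - - \frac{10}{61}\right) \left(-304\right) + 108288} = - \frac{39359}{\left(- \frac{442}{87} + \frac{10}{61}\right) \left(-304\right) + 108288} = - \frac{39359}{\left(- \frac{26092}{5307}\right) \left(-304\right) + 108288} = - \frac{39359}{\frac{7931968}{5307} + 108288} = - \frac{39359}{\frac{582616384}{5307}} = \left(-39359\right) \frac{5307}{582616384} = - \frac{208878213}{582616384}$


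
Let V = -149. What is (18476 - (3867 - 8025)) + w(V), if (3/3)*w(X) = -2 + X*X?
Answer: 44833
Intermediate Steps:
w(X) = -2 + X**2 (w(X) = -2 + X*X = -2 + X**2)
(18476 - (3867 - 8025)) + w(V) = (18476 - (3867 - 8025)) + (-2 + (-149)**2) = (18476 - 1*(-4158)) + (-2 + 22201) = (18476 + 4158) + 22199 = 22634 + 22199 = 44833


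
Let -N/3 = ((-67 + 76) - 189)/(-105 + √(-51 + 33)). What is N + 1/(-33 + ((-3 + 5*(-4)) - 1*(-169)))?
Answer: -236891/46217 - 60*I*√2/409 ≈ -5.1256 - 0.20746*I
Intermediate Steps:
N = 540/(-105 + 3*I*√2) (N = -3*((-67 + 76) - 189)/(-105 + √(-51 + 33)) = -3*(9 - 189)/(-105 + √(-18)) = -(-540)/(-105 + 3*I*√2) = 540/(-105 + 3*I*√2) ≈ -5.1345 - 0.20746*I)
N + 1/(-33 + ((-3 + 5*(-4)) - 1*(-169))) = (-2100/409 - 60*I*√2/409) + 1/(-33 + ((-3 + 5*(-4)) - 1*(-169))) = (-2100/409 - 60*I*√2/409) + 1/(-33 + ((-3 - 20) + 169)) = (-2100/409 - 60*I*√2/409) + 1/(-33 + (-23 + 169)) = (-2100/409 - 60*I*√2/409) + 1/(-33 + 146) = (-2100/409 - 60*I*√2/409) + 1/113 = -236891/46217 - 60*I*√2/409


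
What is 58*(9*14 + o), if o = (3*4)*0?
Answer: 7308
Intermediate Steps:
o = 0 (o = 12*0 = 0)
58*(9*14 + o) = 58*(9*14 + 0) = 58*(126 + 0) = 58*126 = 7308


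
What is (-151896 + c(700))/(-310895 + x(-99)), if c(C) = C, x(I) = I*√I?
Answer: 11751520105/24164167831 - 11226303*I*√11/24164167831 ≈ 0.48632 - 0.0015409*I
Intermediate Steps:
x(I) = I^(3/2)
(-151896 + c(700))/(-310895 + x(-99)) = (-151896 + 700)/(-310895 + (-99)^(3/2)) = -151196/(-310895 - 297*I*√11)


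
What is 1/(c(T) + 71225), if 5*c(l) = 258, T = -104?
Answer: 5/356383 ≈ 1.4030e-5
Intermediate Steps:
c(l) = 258/5 (c(l) = (⅕)*258 = 258/5)
1/(c(T) + 71225) = 1/(258/5 + 71225) = 1/(356383/5) = 5/356383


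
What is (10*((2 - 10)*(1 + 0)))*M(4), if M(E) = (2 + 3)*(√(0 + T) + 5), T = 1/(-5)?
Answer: -2000 - 80*I*√5 ≈ -2000.0 - 178.89*I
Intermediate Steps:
T = -⅕ ≈ -0.20000
M(E) = 25 + I*√5 (M(E) = (2 + 3)*(√(0 - ⅕) + 5) = 5*(√(-⅕) + 5) = 5*(I*√5/5 + 5) = 5*(5 + I*√5/5) = 25 + I*√5)
(10*((2 - 10)*(1 + 0)))*M(4) = (10*((2 - 10)*(1 + 0)))*(25 + I*√5) = (10*(-8*1))*(25 + I*√5) = (10*(-8))*(25 + I*√5) = -80*(25 + I*√5) = -2000 - 80*I*√5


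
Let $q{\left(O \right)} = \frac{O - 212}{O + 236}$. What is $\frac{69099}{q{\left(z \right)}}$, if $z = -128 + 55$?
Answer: $- \frac{3754379}{95} \approx -39520.0$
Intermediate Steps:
$z = -73$
$q{\left(O \right)} = \frac{-212 + O}{236 + O}$
$\frac{69099}{q{\left(z \right)}} = \frac{69099}{\frac{1}{236 - 73} \left(-212 - 73\right)} = \frac{69099}{\frac{1}{163} \left(-285\right)} = \frac{69099}{- \frac{285}{163}} = 69099 \left(- \frac{163}{285}\right) = - \frac{3754379}{95}$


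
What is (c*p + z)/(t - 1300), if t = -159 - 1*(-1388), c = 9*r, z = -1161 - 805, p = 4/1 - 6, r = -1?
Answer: 1948/71 ≈ 27.437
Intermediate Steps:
p = -2 (p = 4*1 - 6 = 4 - 6 = -2)
z = -1966
c = -9 (c = 9*(-1) = -9)
t = 1229 (t = -159 + 1388 = 1229)
(c*p + z)/(t - 1300) = (-9*(-2) - 1966)/(1229 - 1300) = (18 - 1966)/(-71) = -1948*(-1/71) = 1948/71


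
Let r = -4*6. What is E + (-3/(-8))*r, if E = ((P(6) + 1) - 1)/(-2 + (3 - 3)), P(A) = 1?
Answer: -19/2 ≈ -9.5000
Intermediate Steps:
r = -24
E = -½ (E = ((1 + 1) - 1)/(-2 + (3 - 3)) = (2 - 1)/(-2 + 0) = 1/(-2) = 1*(-½) = -½ ≈ -0.50000)
E + (-3/(-8))*r = -½ - 3/(-8)*(-24) = -½ - 3*(-⅛)*(-24) = -½ + (3/8)*(-24) = -½ - 9 = -19/2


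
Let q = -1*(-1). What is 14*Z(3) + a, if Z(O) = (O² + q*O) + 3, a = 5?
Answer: 215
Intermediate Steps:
q = 1
Z(O) = 3 + O + O² (Z(O) = (O² + 1*O) + 3 = (O² + O) + 3 = (O + O²) + 3 = 3 + O + O²)
14*Z(3) + a = 14*(3 + 3 + 3²) + 5 = 14*(3 + 3 + 9) + 5 = 14*15 + 5 = 210 + 5 = 215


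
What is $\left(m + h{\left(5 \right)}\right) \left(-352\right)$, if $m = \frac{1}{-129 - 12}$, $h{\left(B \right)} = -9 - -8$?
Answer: $\frac{49984}{141} \approx 354.5$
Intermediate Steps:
$h{\left(B \right)} = -1$ ($h{\left(B \right)} = -9 + 8 = -1$)
$m = - \frac{1}{141}$ ($m = \frac{1}{-141} = - \frac{1}{141} \approx -0.0070922$)
$\left(m + h{\left(5 \right)}\right) \left(-352\right) = \left(- \frac{1}{141} - 1\right) \left(-352\right) = \left(- \frac{142}{141}\right) \left(-352\right) = \frac{49984}{141}$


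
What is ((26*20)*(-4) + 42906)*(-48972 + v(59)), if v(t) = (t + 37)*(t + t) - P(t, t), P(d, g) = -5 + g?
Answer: -1539058548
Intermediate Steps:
v(t) = 5 - t + 2*t*(37 + t) (v(t) = (t + 37)*(t + t) - (-5 + t) = (37 + t)*(2*t) + (5 - t) = 2*t*(37 + t) + (5 - t) = 5 - t + 2*t*(37 + t))
((26*20)*(-4) + 42906)*(-48972 + v(59)) = ((26*20)*(-4) + 42906)*(-48972 + (5 + 2*59**2 + 73*59)) = (520*(-4) + 42906)*(-48972 + (5 + 2*3481 + 4307)) = (-2080 + 42906)*(-48972 + (5 + 6962 + 4307)) = 40826*(-48972 + 11274) = 40826*(-37698) = -1539058548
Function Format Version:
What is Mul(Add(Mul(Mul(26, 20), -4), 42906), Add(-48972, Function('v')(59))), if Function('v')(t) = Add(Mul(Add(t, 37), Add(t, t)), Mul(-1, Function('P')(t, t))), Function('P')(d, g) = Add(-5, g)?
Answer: -1539058548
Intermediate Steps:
Function('v')(t) = Add(5, Mul(-1, t), Mul(2, t, Add(37, t))) (Function('v')(t) = Add(Mul(Add(t, 37), Add(t, t)), Mul(-1, Add(-5, t))) = Add(Mul(Add(37, t), Mul(2, t)), Add(5, Mul(-1, t))) = Add(Mul(2, t, Add(37, t)), Add(5, Mul(-1, t))) = Add(5, Mul(-1, t), Mul(2, t, Add(37, t))))
Mul(Add(Mul(Mul(26, 20), -4), 42906), Add(-48972, Function('v')(59))) = Mul(Add(Mul(Mul(26, 20), -4), 42906), Add(-48972, Add(5, Mul(2, Pow(59, 2)), Mul(73, 59)))) = Mul(Add(Mul(520, -4), 42906), Add(-48972, Add(5, Mul(2, 3481), 4307))) = Mul(Add(-2080, 42906), Add(-48972, Add(5, 6962, 4307))) = Mul(40826, Add(-48972, 11274)) = Mul(40826, -37698) = -1539058548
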